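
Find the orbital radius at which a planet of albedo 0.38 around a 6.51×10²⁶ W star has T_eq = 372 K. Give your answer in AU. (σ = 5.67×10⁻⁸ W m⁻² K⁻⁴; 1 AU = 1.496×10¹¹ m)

d ≈ 0.575 AU

From T_eq⁴ = L(1−A)/(16πσd²): d = √[L(1−A)/(16πσT_eq⁴)].
d = √[6.51×10²⁶ × 0.62 / (16π × 5.67×10⁻⁸ × (372)⁴)] = 8.60×10¹⁰ m = 0.575 AU.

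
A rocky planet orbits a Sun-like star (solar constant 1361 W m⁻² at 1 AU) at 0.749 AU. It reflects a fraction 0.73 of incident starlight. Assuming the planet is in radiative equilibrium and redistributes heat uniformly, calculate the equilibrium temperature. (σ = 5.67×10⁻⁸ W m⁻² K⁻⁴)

Flux at 0.749 AU: S = 1361/0.749² = 2430 W m⁻².
Energy balance: absorbed = emitted ⇒ πR²·S(1−A) = 4πR²·σT_eq⁴, so T_eq⁴ = S(1−A)/(4σ).
T_eq = [2430 × 0.27 / (4 × 5.67×10⁻⁸)]^(1/4) = (2.89×10⁹)^(1/4) = 232 K.

T_eq ≈ 232 K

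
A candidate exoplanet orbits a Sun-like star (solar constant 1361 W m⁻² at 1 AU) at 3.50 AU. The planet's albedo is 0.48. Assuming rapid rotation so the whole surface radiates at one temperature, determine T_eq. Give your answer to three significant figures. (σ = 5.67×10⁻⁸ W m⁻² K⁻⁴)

Flux at 3.50 AU: S = 1361/3.50² = 111 W m⁻².
Energy balance: absorbed = emitted ⇒ πR²·S(1−A) = 4πR²·σT_eq⁴, so T_eq⁴ = S(1−A)/(4σ).
T_eq = [111 × 0.52 / (4 × 5.67×10⁻⁸)]^(1/4) = (2.55×10⁸)^(1/4) = 126 K.

T_eq ≈ 126 K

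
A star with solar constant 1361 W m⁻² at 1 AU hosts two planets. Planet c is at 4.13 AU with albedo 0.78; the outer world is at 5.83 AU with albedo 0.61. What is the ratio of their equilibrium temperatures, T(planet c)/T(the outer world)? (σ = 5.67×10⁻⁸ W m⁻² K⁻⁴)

T₁/T₂ ≈ 1.030

T_eq = [S₀(1−A)/(4σd²)]^(1/4), so T ∝ (1−A)^(1/4) / √d.
T₁ = [1361×0.22/(4×5.67×10⁻⁸×4.13²)]^(1/4) = 93.80 K.
T₂ = [1361×0.39/(4×5.67×10⁻⁸×5.83²)]^(1/4) = 91.09 K.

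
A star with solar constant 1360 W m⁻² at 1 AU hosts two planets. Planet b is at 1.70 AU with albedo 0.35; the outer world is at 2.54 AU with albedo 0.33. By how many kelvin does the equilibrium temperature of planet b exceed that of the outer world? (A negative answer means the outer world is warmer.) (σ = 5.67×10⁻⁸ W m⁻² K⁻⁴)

T_eq = [S₀(1−A)/(4σd²)]^(1/4), so T ∝ (1−A)^(1/4) / √d.
T₁ = [1360×0.65/(4×5.67×10⁻⁸×1.70²)]^(1/4) = 191.64 K.
T₂ = [1360×0.67/(4×5.67×10⁻⁸×2.54²)]^(1/4) = 157.97 K.

ΔT ≈ 33.7 K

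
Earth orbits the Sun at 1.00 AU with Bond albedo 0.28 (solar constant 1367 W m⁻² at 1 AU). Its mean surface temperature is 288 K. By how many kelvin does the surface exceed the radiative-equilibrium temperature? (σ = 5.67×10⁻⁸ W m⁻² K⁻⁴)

ΔT ≈ 31.3 K

S = 1367/1.00² = 1367 W m⁻².
T_eq = [S(1−A)/(4σ)]^(1/4) = [1367×0.72/(4×5.67×10⁻⁸)]^(1/4) = 256.7 K.
ΔT = T_surf − T_eq = 288 − 256.7.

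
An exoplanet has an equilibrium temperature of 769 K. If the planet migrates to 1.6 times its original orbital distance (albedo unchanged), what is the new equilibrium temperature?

T_eq ∝ L^(1/4) · d^(−1/2).
T′ = 769 / 1.6^(1/2) = 608 K.

T_eq ≈ 608 K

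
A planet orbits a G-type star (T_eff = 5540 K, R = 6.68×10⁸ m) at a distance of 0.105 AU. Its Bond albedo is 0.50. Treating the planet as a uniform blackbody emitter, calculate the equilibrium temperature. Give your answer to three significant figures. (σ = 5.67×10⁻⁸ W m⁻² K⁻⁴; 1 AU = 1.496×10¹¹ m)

T_eq ≈ 679 K

d = 0.105 AU = 1.57×10¹⁰ m.
L = 4πR_⋆²σT_⋆⁴ = 4π(6.68×10⁸)² × 5.67×10⁻⁸ × (5540)⁴ = 2.99×10²⁶ W.
S = L/(4πd²) = 9.66×10⁴ W m⁻².
Energy balance: absorbed = emitted ⇒ πR²·S(1−A) = 4πR²·σT_eq⁴, so T_eq⁴ = S(1−A)/(4σ).
T_eq = [9.66×10⁴ × 0.50 / (4 × 5.67×10⁻⁸)]^(1/4) = (2.13×10¹¹)^(1/4) = 679 K.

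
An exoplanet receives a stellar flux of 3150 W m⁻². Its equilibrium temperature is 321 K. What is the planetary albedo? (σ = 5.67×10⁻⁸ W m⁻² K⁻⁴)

From T_eq⁴ = S(1−A)/(4σ): 1−A = 4σT_eq⁴/S.
1−A = 4 × 5.67×10⁻⁸ × (321)⁴ / 3150 = 0.764.

A ≈ 0.24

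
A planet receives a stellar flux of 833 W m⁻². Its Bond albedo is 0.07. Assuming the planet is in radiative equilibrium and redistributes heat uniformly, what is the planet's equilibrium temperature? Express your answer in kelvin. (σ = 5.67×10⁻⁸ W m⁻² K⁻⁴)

Energy balance: absorbed = emitted ⇒ πR²·S(1−A) = 4πR²·σT_eq⁴, so T_eq⁴ = S(1−A)/(4σ).
T_eq = [833 × 0.93 / (4 × 5.67×10⁻⁸)]^(1/4) = (3.42×10⁹)^(1/4) = 242 K.

T_eq ≈ 242 K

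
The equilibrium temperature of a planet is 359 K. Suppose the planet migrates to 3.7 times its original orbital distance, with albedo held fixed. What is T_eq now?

T_eq ∝ L^(1/4) · d^(−1/2).
T′ = 359 / 3.7^(1/2) = 187 K.

T_eq ≈ 187 K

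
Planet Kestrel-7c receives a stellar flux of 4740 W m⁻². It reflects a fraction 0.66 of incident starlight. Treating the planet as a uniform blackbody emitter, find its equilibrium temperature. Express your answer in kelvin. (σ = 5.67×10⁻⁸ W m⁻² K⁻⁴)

T_eq ≈ 290 K

Energy balance: absorbed = emitted ⇒ πR²·S(1−A) = 4πR²·σT_eq⁴, so T_eq⁴ = S(1−A)/(4σ).
T_eq = [4740 × 0.34 / (4 × 5.67×10⁻⁸)]^(1/4) = (7.11×10⁹)^(1/4) = 290 K.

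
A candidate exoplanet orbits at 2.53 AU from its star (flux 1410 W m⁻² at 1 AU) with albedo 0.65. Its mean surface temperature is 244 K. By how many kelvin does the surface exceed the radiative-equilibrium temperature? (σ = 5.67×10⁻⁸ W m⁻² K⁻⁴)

S = 1410/2.53² = 220.3 W m⁻².
T_eq = [S(1−A)/(4σ)]^(1/4) = [220.3×0.35/(4×5.67×10⁻⁸)]^(1/4) = 135.8 K.
ΔT = T_surf − T_eq = 244 − 135.8.

ΔT ≈ 108.2 K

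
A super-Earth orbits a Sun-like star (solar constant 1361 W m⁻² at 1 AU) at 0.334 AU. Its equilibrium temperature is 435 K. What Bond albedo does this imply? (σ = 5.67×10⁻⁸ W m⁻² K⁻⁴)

Flux at 0.334 AU: S = 1361/0.334² = 1.22×10⁴ W m⁻².
From T_eq⁴ = S(1−A)/(4σ): 1−A = 4σT_eq⁴/S.
1−A = 4 × 5.67×10⁻⁸ × (435)⁴ / 1.22×10⁴ = 0.666.

A ≈ 0.33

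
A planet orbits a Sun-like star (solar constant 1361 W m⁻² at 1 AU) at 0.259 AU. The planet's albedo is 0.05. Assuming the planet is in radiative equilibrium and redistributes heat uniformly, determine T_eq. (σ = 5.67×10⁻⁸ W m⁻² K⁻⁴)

Flux at 0.259 AU: S = 1361/0.259² = 2.03×10⁴ W m⁻².
Energy balance: absorbed = emitted ⇒ πR²·S(1−A) = 4πR²·σT_eq⁴, so T_eq⁴ = S(1−A)/(4σ).
T_eq = [2.03×10⁴ × 0.95 / (4 × 5.67×10⁻⁸)]^(1/4) = (8.50×10¹⁰)^(1/4) = 540 K.

T_eq ≈ 540 K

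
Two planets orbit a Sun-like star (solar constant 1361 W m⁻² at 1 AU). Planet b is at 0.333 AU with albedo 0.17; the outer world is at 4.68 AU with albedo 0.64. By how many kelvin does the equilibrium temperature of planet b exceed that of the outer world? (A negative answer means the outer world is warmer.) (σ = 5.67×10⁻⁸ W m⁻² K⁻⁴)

ΔT ≈ 360.7 K

T_eq = [S₀(1−A)/(4σd²)]^(1/4), so T ∝ (1−A)^(1/4) / √d.
T₁ = [1361×0.83/(4×5.67×10⁻⁸×0.333²)]^(1/4) = 460.36 K.
T₂ = [1361×0.36/(4×5.67×10⁻⁸×4.68²)]^(1/4) = 99.66 K.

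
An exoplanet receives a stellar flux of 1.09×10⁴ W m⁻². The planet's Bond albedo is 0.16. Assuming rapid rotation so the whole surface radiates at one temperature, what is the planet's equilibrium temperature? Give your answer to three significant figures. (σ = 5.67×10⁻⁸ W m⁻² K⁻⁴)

T_eq ≈ 448 K

Energy balance: absorbed = emitted ⇒ πR²·S(1−A) = 4πR²·σT_eq⁴, so T_eq⁴ = S(1−A)/(4σ).
T_eq = [1.09×10⁴ × 0.84 / (4 × 5.67×10⁻⁸)]^(1/4) = (4.04×10¹⁰)^(1/4) = 448 K.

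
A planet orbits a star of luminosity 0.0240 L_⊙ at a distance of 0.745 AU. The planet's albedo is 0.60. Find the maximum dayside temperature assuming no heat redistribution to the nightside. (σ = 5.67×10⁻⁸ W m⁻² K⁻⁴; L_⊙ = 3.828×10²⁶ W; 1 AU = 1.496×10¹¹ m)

T_ss ≈ 143 K

d = 0.745 AU = 1.11×10¹¹ m.
L = 0.0240 × 3.828×10²⁶ = 9.19×10²⁴ W.
Flux: S = L/(4πd²) = 9.19×10²⁴/(4π×(1.11×10¹¹)²) = 58.9 W m⁻².
With no redistribution each surface element balances locally: S(1−A) = σT⁴.
T = [58.9 × 0.40 / 5.67×10⁻⁸]^(1/4) = (4.15×10⁸)^(1/4) = 143 K.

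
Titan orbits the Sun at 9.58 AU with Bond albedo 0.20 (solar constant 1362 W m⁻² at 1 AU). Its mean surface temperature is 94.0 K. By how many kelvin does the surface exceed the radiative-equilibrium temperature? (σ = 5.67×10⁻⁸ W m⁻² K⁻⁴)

S = 1362/9.58² = 14.84 W m⁻².
T_eq = [S(1−A)/(4σ)]^(1/4) = [14.84×0.80/(4×5.67×10⁻⁸)]^(1/4) = 85.1 K.
ΔT = T_surf − T_eq = 94 − 85.1.

ΔT ≈ 8.9 K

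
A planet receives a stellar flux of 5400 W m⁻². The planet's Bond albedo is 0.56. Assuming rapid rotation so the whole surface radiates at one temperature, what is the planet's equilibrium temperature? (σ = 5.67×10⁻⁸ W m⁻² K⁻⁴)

Energy balance: absorbed = emitted ⇒ πR²·S(1−A) = 4πR²·σT_eq⁴, so T_eq⁴ = S(1−A)/(4σ).
T_eq = [5400 × 0.44 / (4 × 5.67×10⁻⁸)]^(1/4) = (1.05×10¹⁰)^(1/4) = 320 K.

T_eq ≈ 320 K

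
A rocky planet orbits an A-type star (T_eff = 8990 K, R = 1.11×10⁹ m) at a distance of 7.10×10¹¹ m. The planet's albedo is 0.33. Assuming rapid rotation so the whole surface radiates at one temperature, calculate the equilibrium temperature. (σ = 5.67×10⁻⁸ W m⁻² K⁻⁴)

L = 4πR_⋆²σT_⋆⁴ = 4π(1.11×10⁹)² × 5.67×10⁻⁸ × (8990)⁴ = 5.73×10²⁷ W.
S = L/(4πd²) = 905 W m⁻².
Energy balance: absorbed = emitted ⇒ πR²·S(1−A) = 4πR²·σT_eq⁴, so T_eq⁴ = S(1−A)/(4σ).
T_eq = [905 × 0.67 / (4 × 5.67×10⁻⁸)]^(1/4) = (2.67×10⁹)^(1/4) = 227 K.

T_eq ≈ 227 K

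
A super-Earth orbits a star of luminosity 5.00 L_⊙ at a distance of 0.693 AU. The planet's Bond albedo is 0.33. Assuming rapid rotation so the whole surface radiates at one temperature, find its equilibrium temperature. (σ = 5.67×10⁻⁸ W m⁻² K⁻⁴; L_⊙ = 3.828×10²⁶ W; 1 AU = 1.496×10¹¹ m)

d = 0.693 AU = 1.04×10¹¹ m.
L = 5.00 × 3.828×10²⁶ = 1.91×10²⁷ W.
Flux: S = L/(4πd²) = 1.91×10²⁷/(4π×(1.04×10¹¹)²) = 1.42×10⁴ W m⁻².
Energy balance: absorbed = emitted ⇒ πR²·S(1−A) = 4πR²·σT_eq⁴, so T_eq⁴ = S(1−A)/(4σ).
T_eq = [1.42×10⁴ × 0.67 / (4 × 5.67×10⁻⁸)]^(1/4) = (4.19×10¹⁰)^(1/4) = 452 K.

T_eq ≈ 452 K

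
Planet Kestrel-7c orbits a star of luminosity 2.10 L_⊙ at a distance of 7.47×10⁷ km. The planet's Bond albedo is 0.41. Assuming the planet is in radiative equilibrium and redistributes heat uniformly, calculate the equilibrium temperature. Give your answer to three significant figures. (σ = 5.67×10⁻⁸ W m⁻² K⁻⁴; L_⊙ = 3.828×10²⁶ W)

T_eq ≈ 416 K

d = 7.47×10⁷ km = 7.47×10¹⁰ m.
L = 2.10 × 3.828×10²⁶ = 8.04×10²⁶ W.
Flux: S = L/(4πd²) = 8.04×10²⁶/(4π×(7.47×10¹⁰)²) = 1.15×10⁴ W m⁻².
Energy balance: absorbed = emitted ⇒ πR²·S(1−A) = 4πR²·σT_eq⁴, so T_eq⁴ = S(1−A)/(4σ).
T_eq = [1.15×10⁴ × 0.59 / (4 × 5.67×10⁻⁸)]^(1/4) = (2.98×10¹⁰)^(1/4) = 416 K.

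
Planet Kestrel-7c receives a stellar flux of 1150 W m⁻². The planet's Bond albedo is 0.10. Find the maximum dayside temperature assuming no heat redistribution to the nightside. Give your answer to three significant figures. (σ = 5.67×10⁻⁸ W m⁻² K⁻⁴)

T_ss ≈ 368 K

With no redistribution each surface element balances locally: S(1−A) = σT⁴.
T = [1150 × 0.90 / 5.67×10⁻⁸]^(1/4) = (1.83×10¹⁰)^(1/4) = 368 K.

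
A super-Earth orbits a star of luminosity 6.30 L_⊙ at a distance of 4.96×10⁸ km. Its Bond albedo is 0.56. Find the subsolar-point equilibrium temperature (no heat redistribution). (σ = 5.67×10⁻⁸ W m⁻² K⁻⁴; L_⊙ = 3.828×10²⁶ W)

d = 4.96×10⁸ km = 4.96×10¹¹ m.
L = 6.30 × 3.828×10²⁶ = 2.41×10²⁷ W.
Flux: S = L/(4πd²) = 2.41×10²⁷/(4π×(4.96×10¹¹)²) = 780 W m⁻².
At the subsolar point the surface absorbs S(1−A) and emits σT⁴ per unit area — no factor of 4, since only the local patch is in balance.
T = [780 × 0.44 / 5.67×10⁻⁸]^(1/4) = (6.05×10⁹)^(1/4) = 279 K.

T_ss ≈ 279 K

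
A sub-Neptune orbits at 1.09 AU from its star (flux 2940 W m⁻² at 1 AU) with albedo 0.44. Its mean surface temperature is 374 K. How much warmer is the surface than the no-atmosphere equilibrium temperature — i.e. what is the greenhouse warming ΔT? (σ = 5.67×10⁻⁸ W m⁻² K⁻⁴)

S = 2940/1.09² = 2475 W m⁻².
T_eq = [S(1−A)/(4σ)]^(1/4) = [2475×0.56/(4×5.67×10⁻⁸)]^(1/4) = 279.6 K.
ΔT = T_surf − T_eq = 374 − 279.6.

ΔT ≈ 94.4 K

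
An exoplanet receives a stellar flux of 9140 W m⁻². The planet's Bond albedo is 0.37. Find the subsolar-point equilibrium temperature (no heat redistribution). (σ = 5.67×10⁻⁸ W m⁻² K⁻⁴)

T_ss ≈ 565 K

At the subsolar point the surface absorbs S(1−A) and emits σT⁴ per unit area — no factor of 4, since only the local patch is in balance.
T = [9140 × 0.63 / 5.67×10⁻⁸]^(1/4) = (1.02×10¹¹)^(1/4) = 565 K.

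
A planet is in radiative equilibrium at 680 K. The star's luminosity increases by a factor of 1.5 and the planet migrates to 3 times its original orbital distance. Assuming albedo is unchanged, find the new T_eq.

T_eq ≈ 434 K

T_eq ∝ L^(1/4) · d^(−1/2).
T′ = 680 × 1.5^(1/4) / 3^(1/2) = 434 K.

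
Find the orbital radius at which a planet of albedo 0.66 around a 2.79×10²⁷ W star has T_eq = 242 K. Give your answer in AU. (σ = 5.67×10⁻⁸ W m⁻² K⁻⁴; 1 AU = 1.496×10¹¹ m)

From T_eq⁴ = L(1−A)/(16πσd²): d = √[L(1−A)/(16πσT_eq⁴)].
d = √[2.79×10²⁷ × 0.34 / (16π × 5.67×10⁻⁸ × (242)⁴)] = 3.12×10¹¹ m = 2.08 AU.

d ≈ 2.08 AU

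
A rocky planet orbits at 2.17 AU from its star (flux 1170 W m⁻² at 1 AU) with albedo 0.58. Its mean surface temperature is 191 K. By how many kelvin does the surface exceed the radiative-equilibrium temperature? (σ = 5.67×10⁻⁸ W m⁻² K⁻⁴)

S = 1170/2.17² = 248.5 W m⁻².
T_eq = [S(1−A)/(4σ)]^(1/4) = [248.5×0.42/(4×5.67×10⁻⁸)]^(1/4) = 146.5 K.
ΔT = T_surf − T_eq = 191 − 146.5.

ΔT ≈ 44.5 K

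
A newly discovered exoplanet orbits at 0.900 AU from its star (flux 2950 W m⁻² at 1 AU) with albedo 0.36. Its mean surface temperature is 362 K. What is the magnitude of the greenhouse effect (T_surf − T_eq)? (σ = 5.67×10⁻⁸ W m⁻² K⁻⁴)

S = 2950/0.900² = 3642 W m⁻².
T_eq = [S(1−A)/(4σ)]^(1/4) = [3642×0.64/(4×5.67×10⁻⁸)]^(1/4) = 318.4 K.
ΔT = T_surf − T_eq = 362 − 318.4.

ΔT ≈ 43.6 K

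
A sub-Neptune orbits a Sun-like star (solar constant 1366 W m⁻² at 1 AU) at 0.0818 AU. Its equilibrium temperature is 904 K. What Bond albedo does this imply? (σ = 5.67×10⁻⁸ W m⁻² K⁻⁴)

A ≈ 0.26

Flux at 0.0818 AU: S = 1366/0.0818² = 2.04×10⁵ W m⁻².
From T_eq⁴ = S(1−A)/(4σ): 1−A = 4σT_eq⁴/S.
1−A = 4 × 5.67×10⁻⁸ × (904)⁴ / 2.04×10⁵ = 0.742.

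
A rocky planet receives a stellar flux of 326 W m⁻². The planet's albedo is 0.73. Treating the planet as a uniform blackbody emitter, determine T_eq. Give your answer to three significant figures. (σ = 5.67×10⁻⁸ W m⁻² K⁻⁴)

T_eq ≈ 140 K

Energy balance: absorbed = emitted ⇒ πR²·S(1−A) = 4πR²·σT_eq⁴, so T_eq⁴ = S(1−A)/(4σ).
T_eq = [326 × 0.27 / (4 × 5.67×10⁻⁸)]^(1/4) = (3.88×10⁸)^(1/4) = 140 K.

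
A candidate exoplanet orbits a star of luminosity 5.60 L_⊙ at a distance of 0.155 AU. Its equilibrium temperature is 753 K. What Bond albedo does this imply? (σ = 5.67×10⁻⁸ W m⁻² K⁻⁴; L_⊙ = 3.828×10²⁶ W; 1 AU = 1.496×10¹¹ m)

A ≈ 0.77

d = 0.155 AU = 2.32×10¹⁰ m.
L = 5.60 × 3.828×10²⁶ = 2.14×10²⁷ W.
Flux: S = L/(4πd²) = 2.14×10²⁷/(4π×(2.32×10¹⁰)²) = 3.17×10⁵ W m⁻².
From T_eq⁴ = S(1−A)/(4σ): 1−A = 4σT_eq⁴/S.
1−A = 4 × 5.67×10⁻⁸ × (753)⁴ / 3.17×10⁵ = 0.230.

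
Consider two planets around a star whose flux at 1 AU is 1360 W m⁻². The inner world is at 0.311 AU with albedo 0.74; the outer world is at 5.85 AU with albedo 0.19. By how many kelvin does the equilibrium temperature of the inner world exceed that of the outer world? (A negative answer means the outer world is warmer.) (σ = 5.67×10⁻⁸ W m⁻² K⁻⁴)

ΔT ≈ 247.2 K

T_eq = [S₀(1−A)/(4σd²)]^(1/4), so T ∝ (1−A)^(1/4) / √d.
T₁ = [1360×0.26/(4×5.67×10⁻⁸×0.311²)]^(1/4) = 356.32 K.
T₂ = [1360×0.81/(4×5.67×10⁻⁸×5.85²)]^(1/4) = 109.15 K.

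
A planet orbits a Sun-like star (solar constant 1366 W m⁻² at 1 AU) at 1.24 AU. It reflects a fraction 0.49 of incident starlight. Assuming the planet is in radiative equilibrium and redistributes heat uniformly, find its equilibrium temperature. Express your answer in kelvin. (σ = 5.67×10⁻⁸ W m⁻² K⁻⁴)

Flux at 1.24 AU: S = 1366/1.24² = 888 W m⁻².
Energy balance: absorbed = emitted ⇒ πR²·S(1−A) = 4πR²·σT_eq⁴, so T_eq⁴ = S(1−A)/(4σ).
T_eq = [888 × 0.51 / (4 × 5.67×10⁻⁸)]^(1/4) = (2.00×10⁹)^(1/4) = 211 K.

T_eq ≈ 211 K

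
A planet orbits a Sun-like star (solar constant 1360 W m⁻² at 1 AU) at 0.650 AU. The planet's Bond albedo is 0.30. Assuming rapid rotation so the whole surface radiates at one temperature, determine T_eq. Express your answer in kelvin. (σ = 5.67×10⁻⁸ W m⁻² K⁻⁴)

T_eq ≈ 316 K

Flux at 0.650 AU: S = 1360/0.650² = 3220 W m⁻².
Energy balance: absorbed = emitted ⇒ πR²·S(1−A) = 4πR²·σT_eq⁴, so T_eq⁴ = S(1−A)/(4σ).
T_eq = [3220 × 0.70 / (4 × 5.67×10⁻⁸)]^(1/4) = (9.93×10⁹)^(1/4) = 316 K.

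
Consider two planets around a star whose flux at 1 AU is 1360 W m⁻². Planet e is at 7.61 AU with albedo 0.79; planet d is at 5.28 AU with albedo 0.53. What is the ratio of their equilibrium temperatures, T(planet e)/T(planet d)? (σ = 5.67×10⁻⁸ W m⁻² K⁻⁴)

T₁/T₂ ≈ 0.681

T_eq = [S₀(1−A)/(4σd²)]^(1/4), so T ∝ (1−A)^(1/4) / √d.
T₁ = [1360×0.21/(4×5.67×10⁻⁸×7.61²)]^(1/4) = 68.29 K.
T₂ = [1360×0.47/(4×5.67×10⁻⁸×5.28²)]^(1/4) = 100.27 K.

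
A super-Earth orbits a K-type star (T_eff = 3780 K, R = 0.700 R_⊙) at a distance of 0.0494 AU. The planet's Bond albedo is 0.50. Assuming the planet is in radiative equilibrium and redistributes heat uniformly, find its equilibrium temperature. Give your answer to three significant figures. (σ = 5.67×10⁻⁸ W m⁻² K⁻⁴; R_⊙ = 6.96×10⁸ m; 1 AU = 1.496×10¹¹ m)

T_eq ≈ 577 K

R_⋆ = 0.700 × 6.96×10⁸ = 4.87×10⁸ m.
d = 0.0494 AU = 7.39×10⁹ m.
L = 4πR_⋆²σT_⋆⁴ = 4π(4.87×10⁸)² × 5.67×10⁻⁸ × (3780)⁴ = 3.45×10²⁵ W.
S = L/(4πd²) = 5.03×10⁴ W m⁻².
Energy balance: absorbed = emitted ⇒ πR²·S(1−A) = 4πR²·σT_eq⁴, so T_eq⁴ = S(1−A)/(4σ).
T_eq = [5.03×10⁴ × 0.50 / (4 × 5.67×10⁻⁸)]^(1/4) = (1.11×10¹¹)^(1/4) = 577 K.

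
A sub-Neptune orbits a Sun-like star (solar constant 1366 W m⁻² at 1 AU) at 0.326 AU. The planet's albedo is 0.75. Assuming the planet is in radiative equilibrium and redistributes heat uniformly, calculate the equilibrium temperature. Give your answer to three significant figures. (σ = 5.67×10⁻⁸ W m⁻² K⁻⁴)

T_eq ≈ 345 K

Flux at 0.326 AU: S = 1366/0.326² = 1.29×10⁴ W m⁻².
Energy balance: absorbed = emitted ⇒ πR²·S(1−A) = 4πR²·σT_eq⁴, so T_eq⁴ = S(1−A)/(4σ).
T_eq = [1.29×10⁴ × 0.25 / (4 × 5.67×10⁻⁸)]^(1/4) = (1.42×10¹⁰)^(1/4) = 345 K.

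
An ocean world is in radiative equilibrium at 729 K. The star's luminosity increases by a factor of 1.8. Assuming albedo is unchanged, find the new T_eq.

T_eq ≈ 844 K

T_eq ∝ L^(1/4) · d^(−1/2).
T′ = 729 × 1.8^(1/4) = 844 K.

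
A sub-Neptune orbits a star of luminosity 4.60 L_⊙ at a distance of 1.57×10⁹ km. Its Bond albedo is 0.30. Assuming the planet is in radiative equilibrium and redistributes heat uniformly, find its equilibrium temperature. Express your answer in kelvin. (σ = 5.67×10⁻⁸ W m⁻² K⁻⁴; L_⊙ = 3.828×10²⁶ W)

T_eq ≈ 115 K

d = 1.57×10⁹ km = 1.57×10¹² m.
L = 4.60 × 3.828×10²⁶ = 1.76×10²⁷ W.
Flux: S = L/(4πd²) = 1.76×10²⁷/(4π×(1.57×10¹²)²) = 56.8 W m⁻².
Energy balance: absorbed = emitted ⇒ πR²·S(1−A) = 4πR²·σT_eq⁴, so T_eq⁴ = S(1−A)/(4σ).
T_eq = [56.8 × 0.70 / (4 × 5.67×10⁻⁸)]^(1/4) = (1.75×10⁸)^(1/4) = 115 K.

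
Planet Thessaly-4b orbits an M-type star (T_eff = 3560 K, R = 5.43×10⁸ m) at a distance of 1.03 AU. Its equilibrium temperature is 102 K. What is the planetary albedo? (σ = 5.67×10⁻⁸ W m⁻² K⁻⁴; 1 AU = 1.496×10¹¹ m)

d = 1.03 AU = 1.54×10¹¹ m.
L = 4πR_⋆²σT_⋆⁴ = 4π(5.43×10⁸)² × 5.67×10⁻⁸ × (3560)⁴ = 3.37×10²⁵ W.
S = L/(4πd²) = 113 W m⁻².
From T_eq⁴ = S(1−A)/(4σ): 1−A = 4σT_eq⁴/S.
1−A = 4 × 5.67×10⁻⁸ × (102)⁴ / 113 = 0.217.

A ≈ 0.78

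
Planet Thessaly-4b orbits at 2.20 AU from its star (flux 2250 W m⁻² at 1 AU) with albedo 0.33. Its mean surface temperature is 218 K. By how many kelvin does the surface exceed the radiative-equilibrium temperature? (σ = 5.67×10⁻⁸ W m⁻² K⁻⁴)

S = 2250/2.20² = 464.9 W m⁻².
T_eq = [S(1−A)/(4σ)]^(1/4) = [464.9×0.67/(4×5.67×10⁻⁸)]^(1/4) = 192.5 K.
ΔT = T_surf − T_eq = 218 − 192.5.

ΔT ≈ 25.5 K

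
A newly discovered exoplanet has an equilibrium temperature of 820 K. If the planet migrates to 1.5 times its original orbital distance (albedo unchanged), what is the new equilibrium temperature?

T_eq ∝ L^(1/4) · d^(−1/2).
T′ = 820 / 1.5^(1/2) = 670 K.

T_eq ≈ 670 K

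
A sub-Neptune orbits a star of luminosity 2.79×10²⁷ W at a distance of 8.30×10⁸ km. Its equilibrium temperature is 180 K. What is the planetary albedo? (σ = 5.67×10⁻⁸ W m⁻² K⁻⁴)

d = 8.30×10⁸ km = 8.30×10¹¹ m.
Flux: S = L/(4πd²) = 2.79×10²⁷/(4π×(8.30×10¹¹)²) = 322 W m⁻².
From T_eq⁴ = S(1−A)/(4σ): 1−A = 4σT_eq⁴/S.
1−A = 4 × 5.67×10⁻⁸ × (180)⁴ / 322 = 0.739.

A ≈ 0.26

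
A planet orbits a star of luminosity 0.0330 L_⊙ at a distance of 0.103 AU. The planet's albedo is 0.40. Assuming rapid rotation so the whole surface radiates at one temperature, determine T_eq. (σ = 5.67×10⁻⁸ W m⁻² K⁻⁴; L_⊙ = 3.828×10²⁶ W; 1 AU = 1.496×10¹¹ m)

T_eq ≈ 325 K

d = 0.103 AU = 1.54×10¹⁰ m.
L = 0.0330 × 3.828×10²⁶ = 1.26×10²⁵ W.
Flux: S = L/(4πd²) = 1.26×10²⁵/(4π×(1.54×10¹⁰)²) = 4230 W m⁻².
Energy balance: absorbed = emitted ⇒ πR²·S(1−A) = 4πR²·σT_eq⁴, so T_eq⁴ = S(1−A)/(4σ).
T_eq = [4230 × 0.60 / (4 × 5.67×10⁻⁸)]^(1/4) = (1.12×10¹⁰)^(1/4) = 325 K.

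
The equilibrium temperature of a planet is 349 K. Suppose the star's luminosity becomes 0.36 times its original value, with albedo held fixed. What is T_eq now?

T_eq ∝ L^(1/4) · d^(−1/2).
T′ = 349 × 0.36^(1/4) = 270 K.

T_eq ≈ 270 K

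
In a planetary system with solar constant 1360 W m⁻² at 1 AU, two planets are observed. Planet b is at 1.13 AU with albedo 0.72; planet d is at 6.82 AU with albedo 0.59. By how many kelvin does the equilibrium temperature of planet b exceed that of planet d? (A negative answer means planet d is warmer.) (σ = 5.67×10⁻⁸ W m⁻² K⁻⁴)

T_eq = [S₀(1−A)/(4σd²)]^(1/4), so T ∝ (1−A)^(1/4) / √d.
T₁ = [1360×0.28/(4×5.67×10⁻⁸×1.13²)]^(1/4) = 190.43 K.
T₂ = [1360×0.41/(4×5.67×10⁻⁸×6.82²)]^(1/4) = 85.27 K.

ΔT ≈ 105.2 K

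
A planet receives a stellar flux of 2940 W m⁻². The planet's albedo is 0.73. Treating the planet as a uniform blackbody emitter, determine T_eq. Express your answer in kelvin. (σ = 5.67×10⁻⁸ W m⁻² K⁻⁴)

Energy balance: absorbed = emitted ⇒ πR²·S(1−A) = 4πR²·σT_eq⁴, so T_eq⁴ = S(1−A)/(4σ).
T_eq = [2940 × 0.27 / (4 × 5.67×10⁻⁸)]^(1/4) = (3.50×10⁹)^(1/4) = 243 K.

T_eq ≈ 243 K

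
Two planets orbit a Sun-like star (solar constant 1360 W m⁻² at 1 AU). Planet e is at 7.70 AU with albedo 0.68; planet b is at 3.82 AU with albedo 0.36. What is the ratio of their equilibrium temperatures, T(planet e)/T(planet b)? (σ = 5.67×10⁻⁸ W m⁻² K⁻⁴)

T_eq = [S₀(1−A)/(4σd²)]^(1/4), so T ∝ (1−A)^(1/4) / √d.
T₁ = [1360×0.32/(4×5.67×10⁻⁸×7.70²)]^(1/4) = 75.43 K.
T₂ = [1360×0.64/(4×5.67×10⁻⁸×3.82²)]^(1/4) = 127.35 K.

T₁/T₂ ≈ 0.592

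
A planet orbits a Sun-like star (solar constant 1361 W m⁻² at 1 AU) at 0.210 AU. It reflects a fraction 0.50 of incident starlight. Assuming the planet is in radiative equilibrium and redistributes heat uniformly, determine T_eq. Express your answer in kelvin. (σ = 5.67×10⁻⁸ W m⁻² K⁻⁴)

T_eq ≈ 511 K

Flux at 0.210 AU: S = 1361/0.210² = 3.09×10⁴ W m⁻².
Energy balance: absorbed = emitted ⇒ πR²·S(1−A) = 4πR²·σT_eq⁴, so T_eq⁴ = S(1−A)/(4σ).
T_eq = [3.09×10⁴ × 0.50 / (4 × 5.67×10⁻⁸)]^(1/4) = (6.80×10¹⁰)^(1/4) = 511 K.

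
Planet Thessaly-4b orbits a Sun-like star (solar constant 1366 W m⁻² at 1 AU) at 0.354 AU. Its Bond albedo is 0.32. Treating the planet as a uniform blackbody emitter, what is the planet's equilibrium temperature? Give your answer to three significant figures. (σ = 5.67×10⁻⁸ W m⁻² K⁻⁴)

Flux at 0.354 AU: S = 1366/0.354² = 1.09×10⁴ W m⁻².
Energy balance: absorbed = emitted ⇒ πR²·S(1−A) = 4πR²·σT_eq⁴, so T_eq⁴ = S(1−A)/(4σ).
T_eq = [1.09×10⁴ × 0.68 / (4 × 5.67×10⁻⁸)]^(1/4) = (3.27×10¹⁰)^(1/4) = 425 K.

T_eq ≈ 425 K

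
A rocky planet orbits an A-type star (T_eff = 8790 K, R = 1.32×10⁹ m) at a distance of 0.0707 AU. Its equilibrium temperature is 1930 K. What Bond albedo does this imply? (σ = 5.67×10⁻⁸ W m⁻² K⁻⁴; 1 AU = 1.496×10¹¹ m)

d = 0.0707 AU = 1.06×10¹⁰ m.
L = 4πR_⋆²σT_⋆⁴ = 4π(1.32×10⁹)² × 5.67×10⁻⁸ × (8790)⁴ = 7.41×10²⁷ W.
S = L/(4πd²) = 5.27×10⁶ W m⁻².
From T_eq⁴ = S(1−A)/(4σ): 1−A = 4σT_eq⁴/S.
1−A = 4 × 5.67×10⁻⁸ × (1930)⁴ / 5.27×10⁶ = 0.597.

A ≈ 0.40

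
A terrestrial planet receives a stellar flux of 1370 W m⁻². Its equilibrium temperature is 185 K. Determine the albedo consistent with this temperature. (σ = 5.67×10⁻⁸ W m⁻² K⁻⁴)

From T_eq⁴ = S(1−A)/(4σ): 1−A = 4σT_eq⁴/S.
1−A = 4 × 5.67×10⁻⁸ × (185)⁴ / 1370 = 0.194.

A ≈ 0.81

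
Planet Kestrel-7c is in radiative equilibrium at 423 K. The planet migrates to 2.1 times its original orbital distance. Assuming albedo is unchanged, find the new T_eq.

T_eq ≈ 292 K

T_eq ∝ L^(1/4) · d^(−1/2).
T′ = 423 / 2.1^(1/2) = 292 K.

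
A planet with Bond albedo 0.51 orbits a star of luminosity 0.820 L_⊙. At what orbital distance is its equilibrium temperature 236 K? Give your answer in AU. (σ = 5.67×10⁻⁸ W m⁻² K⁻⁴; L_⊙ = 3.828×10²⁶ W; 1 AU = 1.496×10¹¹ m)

L = 0.820 × 3.828×10²⁶ = 3.14×10²⁶ W.
From T_eq⁴ = L(1−A)/(16πσd²): d = √[L(1−A)/(16πσT_eq⁴)].
d = √[3.14×10²⁶ × 0.49 / (16π × 5.67×10⁻⁸ × (236)⁴)] = 1.32×10¹¹ m = 0.882 AU.

d ≈ 0.882 AU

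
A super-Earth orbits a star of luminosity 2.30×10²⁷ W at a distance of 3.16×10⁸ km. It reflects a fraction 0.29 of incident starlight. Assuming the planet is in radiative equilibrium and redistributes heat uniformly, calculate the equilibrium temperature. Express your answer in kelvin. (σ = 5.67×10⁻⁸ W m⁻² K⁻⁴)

T_eq ≈ 275 K

d = 3.16×10⁸ km = 3.16×10¹¹ m.
Flux: S = L/(4πd²) = 2.30×10²⁷/(4π×(3.16×10¹¹)²) = 1830 W m⁻².
Energy balance: absorbed = emitted ⇒ πR²·S(1−A) = 4πR²·σT_eq⁴, so T_eq⁴ = S(1−A)/(4σ).
T_eq = [1830 × 0.71 / (4 × 5.67×10⁻⁸)]^(1/4) = (5.74×10⁹)^(1/4) = 275 K.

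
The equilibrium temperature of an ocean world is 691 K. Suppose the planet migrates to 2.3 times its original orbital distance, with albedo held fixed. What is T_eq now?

T_eq ∝ L^(1/4) · d^(−1/2).
T′ = 691 / 2.3^(1/2) = 456 K.

T_eq ≈ 456 K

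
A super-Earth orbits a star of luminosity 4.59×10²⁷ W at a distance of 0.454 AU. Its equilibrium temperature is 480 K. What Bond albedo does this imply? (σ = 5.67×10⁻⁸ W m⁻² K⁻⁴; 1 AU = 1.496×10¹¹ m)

A ≈ 0.85

d = 0.454 AU = 6.79×10¹⁰ m.
Flux: S = L/(4πd²) = 4.59×10²⁷/(4π×(6.79×10¹⁰)²) = 7.92×10⁴ W m⁻².
From T_eq⁴ = S(1−A)/(4σ): 1−A = 4σT_eq⁴/S.
1−A = 4 × 5.67×10⁻⁸ × (480)⁴ / 7.92×10⁴ = 0.152.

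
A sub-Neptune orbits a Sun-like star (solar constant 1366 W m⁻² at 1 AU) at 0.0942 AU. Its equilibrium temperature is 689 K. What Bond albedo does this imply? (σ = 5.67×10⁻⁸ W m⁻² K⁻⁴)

Flux at 0.0942 AU: S = 1366/0.0942² = 1.54×10⁵ W m⁻².
From T_eq⁴ = S(1−A)/(4σ): 1−A = 4σT_eq⁴/S.
1−A = 4 × 5.67×10⁻⁸ × (689)⁴ / 1.54×10⁵ = 0.332.

A ≈ 0.67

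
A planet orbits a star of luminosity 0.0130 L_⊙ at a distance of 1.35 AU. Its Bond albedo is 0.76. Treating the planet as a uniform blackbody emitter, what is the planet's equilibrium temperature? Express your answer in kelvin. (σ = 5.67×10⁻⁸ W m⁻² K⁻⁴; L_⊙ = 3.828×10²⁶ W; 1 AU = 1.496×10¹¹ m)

d = 1.35 AU = 2.02×10¹¹ m.
L = 0.0130 × 3.828×10²⁶ = 4.98×10²⁴ W.
Flux: S = L/(4πd²) = 4.98×10²⁴/(4π×(2.02×10¹¹)²) = 9.71 W m⁻².
Energy balance: absorbed = emitted ⇒ πR²·S(1−A) = 4πR²·σT_eq⁴, so T_eq⁴ = S(1−A)/(4σ).
T_eq = [9.71 × 0.24 / (4 × 5.67×10⁻⁸)]^(1/4) = (1.03×10⁷)^(1/4) = 56.6 K.

T_eq ≈ 56.6 K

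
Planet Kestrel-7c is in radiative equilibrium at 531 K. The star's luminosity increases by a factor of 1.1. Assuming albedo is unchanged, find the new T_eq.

T_eq ≈ 544 K

T_eq ∝ L^(1/4) · d^(−1/2).
T′ = 531 × 1.1^(1/4) = 544 K.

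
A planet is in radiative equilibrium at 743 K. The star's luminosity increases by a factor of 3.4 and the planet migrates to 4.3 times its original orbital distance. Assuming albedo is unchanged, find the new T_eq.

T_eq ∝ L^(1/4) · d^(−1/2).
T′ = 743 × 3.4^(1/4) / 4.3^(1/2) = 487 K.

T_eq ≈ 487 K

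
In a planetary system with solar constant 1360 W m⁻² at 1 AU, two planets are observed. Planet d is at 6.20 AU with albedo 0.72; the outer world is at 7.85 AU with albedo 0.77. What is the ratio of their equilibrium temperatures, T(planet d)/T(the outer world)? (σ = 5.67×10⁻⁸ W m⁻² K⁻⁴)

T_eq = [S₀(1−A)/(4σd²)]^(1/4), so T ∝ (1−A)^(1/4) / √d.
T₁ = [1360×0.28/(4×5.67×10⁻⁸×6.20²)]^(1/4) = 81.30 K.
T₂ = [1360×0.23/(4×5.67×10⁻⁸×7.85²)]^(1/4) = 68.78 K.

T₁/T₂ ≈ 1.182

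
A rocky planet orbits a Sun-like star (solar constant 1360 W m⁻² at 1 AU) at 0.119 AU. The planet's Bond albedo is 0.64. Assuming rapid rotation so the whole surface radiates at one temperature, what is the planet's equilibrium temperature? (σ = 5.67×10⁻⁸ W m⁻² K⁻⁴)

T_eq ≈ 625 K

Flux at 0.119 AU: S = 1360/0.119² = 9.60×10⁴ W m⁻².
Energy balance: absorbed = emitted ⇒ πR²·S(1−A) = 4πR²·σT_eq⁴, so T_eq⁴ = S(1−A)/(4σ).
T_eq = [9.60×10⁴ × 0.36 / (4 × 5.67×10⁻⁸)]^(1/4) = (1.52×10¹¹)^(1/4) = 625 K.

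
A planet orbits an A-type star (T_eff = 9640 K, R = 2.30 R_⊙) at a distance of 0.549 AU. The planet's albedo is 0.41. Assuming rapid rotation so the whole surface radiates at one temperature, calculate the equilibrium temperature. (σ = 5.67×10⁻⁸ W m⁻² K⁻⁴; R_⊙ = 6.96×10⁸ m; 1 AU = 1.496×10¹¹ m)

T_eq ≈ 834 K

R_⋆ = 2.30 × 6.96×10⁸ = 1.60×10⁹ m.
d = 0.549 AU = 8.21×10¹⁰ m.
L = 4πR_⋆²σT_⋆⁴ = 4π(1.60×10⁹)² × 5.67×10⁻⁸ × (9640)⁴ = 1.58×10²⁸ W.
S = L/(4πd²) = 1.86×10⁵ W m⁻².
Energy balance: absorbed = emitted ⇒ πR²·S(1−A) = 4πR²·σT_eq⁴, so T_eq⁴ = S(1−A)/(4σ).
T_eq = [1.86×10⁵ × 0.59 / (4 × 5.67×10⁻⁸)]^(1/4) = (4.84×10¹¹)^(1/4) = 834 K.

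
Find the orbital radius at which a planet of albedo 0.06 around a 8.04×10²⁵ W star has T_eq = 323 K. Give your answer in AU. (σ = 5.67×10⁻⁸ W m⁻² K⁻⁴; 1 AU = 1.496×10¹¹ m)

d ≈ 0.330 AU

From T_eq⁴ = L(1−A)/(16πσd²): d = √[L(1−A)/(16πσT_eq⁴)].
d = √[8.04×10²⁵ × 0.94 / (16π × 5.67×10⁻⁸ × (323)⁴)] = 4.94×10¹⁰ m = 0.330 AU.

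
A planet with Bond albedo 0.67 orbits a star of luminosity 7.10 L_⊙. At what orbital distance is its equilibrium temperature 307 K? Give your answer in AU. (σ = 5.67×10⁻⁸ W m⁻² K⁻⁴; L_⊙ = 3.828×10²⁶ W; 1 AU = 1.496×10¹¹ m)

d ≈ 1.26 AU

L = 7.10 × 3.828×10²⁶ = 2.72×10²⁷ W.
From T_eq⁴ = L(1−A)/(16πσd²): d = √[L(1−A)/(16πσT_eq⁴)].
d = √[2.72×10²⁷ × 0.33 / (16π × 5.67×10⁻⁸ × (307)⁴)] = 1.88×10¹¹ m = 1.26 AU.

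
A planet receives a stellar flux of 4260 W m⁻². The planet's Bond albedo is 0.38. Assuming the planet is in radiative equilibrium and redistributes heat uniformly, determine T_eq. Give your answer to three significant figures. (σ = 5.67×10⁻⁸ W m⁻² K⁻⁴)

T_eq ≈ 329 K

Energy balance: absorbed = emitted ⇒ πR²·S(1−A) = 4πR²·σT_eq⁴, so T_eq⁴ = S(1−A)/(4σ).
T_eq = [4260 × 0.62 / (4 × 5.67×10⁻⁸)]^(1/4) = (1.16×10¹⁰)^(1/4) = 329 K.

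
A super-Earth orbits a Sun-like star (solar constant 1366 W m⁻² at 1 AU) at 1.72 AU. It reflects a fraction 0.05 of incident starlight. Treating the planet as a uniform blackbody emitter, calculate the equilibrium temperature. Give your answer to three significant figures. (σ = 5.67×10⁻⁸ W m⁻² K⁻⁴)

T_eq ≈ 210 K

Flux at 1.72 AU: S = 1366/1.72² = 462 W m⁻².
Energy balance: absorbed = emitted ⇒ πR²·S(1−A) = 4πR²·σT_eq⁴, so T_eq⁴ = S(1−A)/(4σ).
T_eq = [462 × 0.95 / (4 × 5.67×10⁻⁸)]^(1/4) = (1.93×10⁹)^(1/4) = 210 K.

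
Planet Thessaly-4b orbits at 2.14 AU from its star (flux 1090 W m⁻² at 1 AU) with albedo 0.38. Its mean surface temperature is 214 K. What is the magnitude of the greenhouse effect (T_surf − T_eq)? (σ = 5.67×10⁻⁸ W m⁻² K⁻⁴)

S = 1090/2.14² = 238.0 W m⁻².
T_eq = [S(1−A)/(4σ)]^(1/4) = [238.0×0.62/(4×5.67×10⁻⁸)]^(1/4) = 159.7 K.
ΔT = T_surf − T_eq = 214 − 159.7.

ΔT ≈ 54.3 K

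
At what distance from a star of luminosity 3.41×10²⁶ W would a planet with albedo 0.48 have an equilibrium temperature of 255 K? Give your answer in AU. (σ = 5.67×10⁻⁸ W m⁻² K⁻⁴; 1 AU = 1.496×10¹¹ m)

From T_eq⁴ = L(1−A)/(16πσd²): d = √[L(1−A)/(16πσT_eq⁴)].
d = √[3.41×10²⁶ × 0.52 / (16π × 5.67×10⁻⁸ × (255)⁴)] = 1.21×10¹¹ m = 0.811 AU.

d ≈ 0.811 AU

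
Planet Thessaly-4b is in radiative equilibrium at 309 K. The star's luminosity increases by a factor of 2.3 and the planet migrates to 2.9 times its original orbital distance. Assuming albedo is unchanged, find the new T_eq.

T_eq ∝ L^(1/4) · d^(−1/2).
T′ = 309 × 2.3^(1/4) / 2.9^(1/2) = 223 K.

T_eq ≈ 223 K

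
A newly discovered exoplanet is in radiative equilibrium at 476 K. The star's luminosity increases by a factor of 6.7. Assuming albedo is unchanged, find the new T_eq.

T_eq ≈ 766 K

T_eq ∝ L^(1/4) · d^(−1/2).
T′ = 476 × 6.7^(1/4) = 766 K.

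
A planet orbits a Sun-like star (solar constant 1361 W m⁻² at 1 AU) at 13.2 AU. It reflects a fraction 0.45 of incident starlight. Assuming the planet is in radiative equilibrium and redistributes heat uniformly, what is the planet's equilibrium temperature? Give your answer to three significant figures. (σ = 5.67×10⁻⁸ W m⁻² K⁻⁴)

Flux at 13.2 AU: S = 1361/13.2² = 7.81 W m⁻².
Energy balance: absorbed = emitted ⇒ πR²·S(1−A) = 4πR²·σT_eq⁴, so T_eq⁴ = S(1−A)/(4σ).
T_eq = [7.81 × 0.55 / (4 × 5.67×10⁻⁸)]^(1/4) = (1.89×10⁷)^(1/4) = 66.0 K.

T_eq ≈ 66.0 K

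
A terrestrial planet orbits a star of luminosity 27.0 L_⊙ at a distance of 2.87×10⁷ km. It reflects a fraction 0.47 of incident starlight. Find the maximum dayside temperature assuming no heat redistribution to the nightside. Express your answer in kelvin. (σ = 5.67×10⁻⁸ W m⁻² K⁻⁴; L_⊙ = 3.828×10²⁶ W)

d = 2.87×10⁷ km = 2.87×10¹⁰ m.
L = 27.0 × 3.828×10²⁶ = 1.03×10²⁸ W.
Flux: S = L/(4πd²) = 1.03×10²⁸/(4π×(2.87×10¹⁰)²) = 9.99×10⁵ W m⁻².
With no redistribution each surface element balances locally: S(1−A) = σT⁴.
T = [9.99×10⁵ × 0.53 / 5.67×10⁻⁸]^(1/4) = (9.33×10¹²)^(1/4) = 1750 K.

T_ss ≈ 1750 K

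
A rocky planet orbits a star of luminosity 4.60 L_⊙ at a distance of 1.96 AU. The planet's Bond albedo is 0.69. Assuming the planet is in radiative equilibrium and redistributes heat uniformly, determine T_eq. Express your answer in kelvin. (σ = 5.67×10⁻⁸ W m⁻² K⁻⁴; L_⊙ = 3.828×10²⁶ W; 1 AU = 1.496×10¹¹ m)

d = 1.96 AU = 2.93×10¹¹ m.
L = 4.60 × 3.828×10²⁶ = 1.76×10²⁷ W.
Flux: S = L/(4πd²) = 1.76×10²⁷/(4π×(2.93×10¹¹)²) = 1630 W m⁻².
Energy balance: absorbed = emitted ⇒ πR²·S(1−A) = 4πR²·σT_eq⁴, so T_eq⁴ = S(1−A)/(4σ).
T_eq = [1630 × 0.31 / (4 × 5.67×10⁻⁸)]^(1/4) = (2.23×10⁹)^(1/4) = 217 K.

T_eq ≈ 217 K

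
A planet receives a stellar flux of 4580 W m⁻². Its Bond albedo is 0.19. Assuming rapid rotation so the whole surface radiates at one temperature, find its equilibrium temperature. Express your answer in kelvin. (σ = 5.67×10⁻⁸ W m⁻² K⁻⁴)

Energy balance: absorbed = emitted ⇒ πR²·S(1−A) = 4πR²·σT_eq⁴, so T_eq⁴ = S(1−A)/(4σ).
T_eq = [4580 × 0.81 / (4 × 5.67×10⁻⁸)]^(1/4) = (1.64×10¹⁰)^(1/4) = 358 K.

T_eq ≈ 358 K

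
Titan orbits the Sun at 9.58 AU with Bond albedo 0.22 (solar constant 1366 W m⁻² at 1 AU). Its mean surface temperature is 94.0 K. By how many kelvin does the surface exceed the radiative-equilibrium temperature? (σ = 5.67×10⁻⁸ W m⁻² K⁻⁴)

S = 1366/9.58² = 14.88 W m⁻².
T_eq = [S(1−A)/(4σ)]^(1/4) = [14.88×0.78/(4×5.67×10⁻⁸)]^(1/4) = 84.6 K.
ΔT = T_surf − T_eq = 94 − 84.6.

ΔT ≈ 9.4 K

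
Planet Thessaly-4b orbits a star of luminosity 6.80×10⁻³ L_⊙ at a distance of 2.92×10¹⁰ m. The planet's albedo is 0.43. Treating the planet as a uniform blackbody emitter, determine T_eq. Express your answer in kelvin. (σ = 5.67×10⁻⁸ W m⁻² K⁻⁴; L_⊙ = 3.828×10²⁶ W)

L = 6.80×10⁻³ × 3.828×10²⁶ = 2.60×10²⁴ W.
Flux: S = L/(4πd²) = 2.60×10²⁴/(4π×(2.92×10¹⁰)²) = 243 W m⁻².
Energy balance: absorbed = emitted ⇒ πR²·S(1−A) = 4πR²·σT_eq⁴, so T_eq⁴ = S(1−A)/(4σ).
T_eq = [243 × 0.57 / (4 × 5.67×10⁻⁸)]^(1/4) = (6.11×10⁸)^(1/4) = 157 K.

T_eq ≈ 157 K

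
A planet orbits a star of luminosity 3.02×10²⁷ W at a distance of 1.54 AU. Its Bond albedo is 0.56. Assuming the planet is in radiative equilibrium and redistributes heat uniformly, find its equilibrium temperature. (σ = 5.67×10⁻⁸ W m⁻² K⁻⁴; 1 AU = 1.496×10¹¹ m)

T_eq ≈ 306 K

d = 1.54 AU = 2.30×10¹¹ m.
Flux: S = L/(4πd²) = 3.02×10²⁷/(4π×(2.30×10¹¹)²) = 4530 W m⁻².
Energy balance: absorbed = emitted ⇒ πR²·S(1−A) = 4πR²·σT_eq⁴, so T_eq⁴ = S(1−A)/(4σ).
T_eq = [4530 × 0.44 / (4 × 5.67×10⁻⁸)]^(1/4) = (8.78×10⁹)^(1/4) = 306 K.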